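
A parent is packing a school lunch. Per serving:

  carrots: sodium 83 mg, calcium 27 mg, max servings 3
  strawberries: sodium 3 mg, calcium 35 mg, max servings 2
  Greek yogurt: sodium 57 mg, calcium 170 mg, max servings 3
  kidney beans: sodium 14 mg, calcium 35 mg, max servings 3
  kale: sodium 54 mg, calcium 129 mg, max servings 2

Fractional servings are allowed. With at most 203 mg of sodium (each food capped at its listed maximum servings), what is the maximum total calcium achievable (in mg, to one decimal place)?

Calcium per mg sodium: strawberries 11.67, Greek yogurt 2.982, kidney beans 2.5, kale 2.389, carrots 0.3253.
Take 2 servings of strawberries: uses 6 mg sodium, +70.0 mg calcium (running total 70.0 mg).
Take 3 servings of Greek yogurt: uses 171 mg sodium, +510.0 mg calcium (running total 580.0 mg).
Take 1.857 servings of kidney beans: uses 26 mg sodium, +65.0 mg calcium (running total 645.0 mg).
Greedy by best ratio exhausts the sodium allowance optimally: 645.0 mg.

645.0 mg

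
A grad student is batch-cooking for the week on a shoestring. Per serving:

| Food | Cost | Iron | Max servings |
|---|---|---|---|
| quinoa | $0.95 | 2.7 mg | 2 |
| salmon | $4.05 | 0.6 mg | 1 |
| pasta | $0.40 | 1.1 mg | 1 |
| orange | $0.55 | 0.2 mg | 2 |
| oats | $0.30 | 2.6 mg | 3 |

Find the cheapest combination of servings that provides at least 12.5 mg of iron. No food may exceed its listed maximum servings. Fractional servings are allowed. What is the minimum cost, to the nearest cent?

Cost per mg of iron: oats $0.1154, quinoa $0.3519, pasta $0.3636, orange $2.7500, salmon $6.7500.
Take 3 servings of oats: +7.8 mg iron for $0.90 (total $0.90, still need 4.7 mg).
Take 1.741 servings of quinoa: +4.7 mg iron for $1.65 (total $2.55, still need 0.0 mg).
Filling from the cheapest source first is optimal under one linear minimum: $2.55.

$2.55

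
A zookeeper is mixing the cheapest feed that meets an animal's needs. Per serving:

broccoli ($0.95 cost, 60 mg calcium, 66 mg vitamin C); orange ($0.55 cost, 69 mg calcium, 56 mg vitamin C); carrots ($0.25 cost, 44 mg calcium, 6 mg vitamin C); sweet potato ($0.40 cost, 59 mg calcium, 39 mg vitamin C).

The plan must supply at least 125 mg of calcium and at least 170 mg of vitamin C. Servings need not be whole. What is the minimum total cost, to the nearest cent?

broccoli only: max(125/60, 170/66) = 2.576 servings → $2.45.
orange only: max(125/69, 170/56) = 3.036 servings → $1.67.
carrots only: max(125/44, 170/6) = 28.33 servings → $7.08.
sweet potato only: max(125/59, 170/39) = 4.359 servings → $1.74.
broccoli + orange with both targets exact would need a negative amount; discard.
broccoli + carrots: the both-tight solution has a negative serving — not a feasible corner.
broccoli + sweet potato: the both-tight solution has a negative serving — not a feasible corner.
orange + carrots: the both-tight solution has a negative serving — not a feasible corner.
orange + sweet potato: intersection lies outside the first quadrant.
carrots + sweet potato: intersection lies outside the first quadrant.
The minimum over all feasible corners is $1.67.

$1.67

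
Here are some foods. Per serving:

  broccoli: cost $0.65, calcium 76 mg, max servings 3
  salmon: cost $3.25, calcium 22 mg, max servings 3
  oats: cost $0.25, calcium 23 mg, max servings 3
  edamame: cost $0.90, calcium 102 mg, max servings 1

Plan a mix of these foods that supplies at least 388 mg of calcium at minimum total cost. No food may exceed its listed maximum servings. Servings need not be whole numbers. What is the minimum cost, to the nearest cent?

$3.48

Cost per mg of calcium: broccoli $0.0086, edamame $0.0088, oats $0.0109, salmon $0.1477.
Take 3 servings of broccoli: +228.0 mg calcium for $1.95 (total $1.95, still need 160.0 mg).
Take 1 serving of edamame: +102.0 mg calcium for $0.90 (total $2.85, still need 58.0 mg).
Take 2.522 servings of oats: +58.0 mg calcium for $0.63 (total $3.48, still need 0.0 mg).
Filling from the cheapest source first is optimal under one linear minimum: $3.48.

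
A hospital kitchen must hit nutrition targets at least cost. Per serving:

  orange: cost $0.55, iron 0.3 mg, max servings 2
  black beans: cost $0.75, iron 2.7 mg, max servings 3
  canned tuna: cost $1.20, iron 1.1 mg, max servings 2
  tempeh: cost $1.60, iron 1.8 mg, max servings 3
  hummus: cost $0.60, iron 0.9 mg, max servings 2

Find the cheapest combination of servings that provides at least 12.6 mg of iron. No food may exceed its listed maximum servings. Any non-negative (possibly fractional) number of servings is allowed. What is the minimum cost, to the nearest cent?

$5.85

Cost per mg of iron: black beans $0.2778, hummus $0.6667, tempeh $0.8889, canned tuna $1.0909, orange $1.8333.
Take 3 servings of black beans: +8.1 mg iron for $2.25 (total $2.25, still need 4.5 mg).
Take 2 servings of hummus: +1.8 mg iron for $1.20 (total $3.45, still need 2.7 mg).
Take 1.5 servings of tempeh: +2.7 mg iron for $2.40 (total $5.85, still need 0.0 mg).
Greedy by cheapest-per-mg is optimal for a single linear constraint, so the minimum cost is $5.85.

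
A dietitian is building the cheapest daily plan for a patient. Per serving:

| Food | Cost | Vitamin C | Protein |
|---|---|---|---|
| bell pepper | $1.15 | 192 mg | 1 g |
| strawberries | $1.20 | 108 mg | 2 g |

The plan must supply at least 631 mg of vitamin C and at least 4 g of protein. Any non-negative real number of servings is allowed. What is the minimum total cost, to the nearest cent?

Two binding constraints pin down two serving amounts, so the optimal mix uses at most two foods. The candidates are each food alone (scaled to the tighter of vitamin C/protein) and each pair with both constraints tight.
bell pepper only: max(631/192, 4/1) = 4 servings → $4.60.
strawberries only: max(631/108, 4/2) = 5.843 servings → $7.01.
bell pepper + strawberries with both tight: 3.007 servings and 0.4964 servings → $4.05.
The minimum over all feasible corners is $4.05.

$4.05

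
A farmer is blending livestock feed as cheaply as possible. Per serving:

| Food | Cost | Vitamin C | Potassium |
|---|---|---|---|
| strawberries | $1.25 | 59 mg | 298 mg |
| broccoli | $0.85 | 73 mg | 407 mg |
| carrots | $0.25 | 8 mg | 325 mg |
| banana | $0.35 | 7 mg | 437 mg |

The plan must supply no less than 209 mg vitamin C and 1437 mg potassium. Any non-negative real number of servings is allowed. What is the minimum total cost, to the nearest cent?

$2.59

With two linear requirements the optimum uses one or two foods; enumerate the corners.
strawberries only: max(209/59, 1437/298) = 4.822 servings → $6.03.
broccoli only: max(209/73, 1437/407) = 3.531 servings → $3.00.
carrots only: max(209/8, 1437/325) = 26.12 servings → $6.53.
banana only: max(209/7, 1437/437) = 29.86 servings → $10.45.
strawberries + broccoli with both targets exact would need a negative amount; discard.
strawberries + carrots with both tight: 3.361 servings and 1.34 servings → $4.54.
strawberries + banana with both tight: 3.43 servings and 0.9495 servings → $4.62.
broccoli + carrots with both tight: 2.757 servings and 0.9692 servings → $2.59.
broccoli + banana with both tight: 2.798 servings and 0.6828 servings → $2.62.
carrots + banana with both targets exact would need a negative amount; discard.
So the least-cost plan costs $2.59.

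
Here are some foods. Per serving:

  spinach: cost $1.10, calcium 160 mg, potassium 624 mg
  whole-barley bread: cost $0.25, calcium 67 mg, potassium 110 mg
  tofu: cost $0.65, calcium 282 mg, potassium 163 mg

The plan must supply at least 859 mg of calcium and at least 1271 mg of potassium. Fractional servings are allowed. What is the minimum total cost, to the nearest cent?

$3.02

At the optimum either one food covers both requirements or two foods hit both targets exactly; no other combination can be cheaper.
spinach only: max(859/160, 1271/624) = 5.369 servings → $5.91.
whole-barley bread only: max(859/67, 1271/110) = 12.82 servings → $3.21.
tofu only: max(859/282, 1271/163) = 7.798 servings → $5.07.
spinach + whole-barley bread: intersection lies outside the first quadrant.
spinach + tofu with both tight: 1.457 servings and 2.219 servings → $3.05.
whole-barley bread + tofu with both tight: 10.87 servings and 0.4644 servings → $3.02.
The minimum over all feasible corners is $3.02.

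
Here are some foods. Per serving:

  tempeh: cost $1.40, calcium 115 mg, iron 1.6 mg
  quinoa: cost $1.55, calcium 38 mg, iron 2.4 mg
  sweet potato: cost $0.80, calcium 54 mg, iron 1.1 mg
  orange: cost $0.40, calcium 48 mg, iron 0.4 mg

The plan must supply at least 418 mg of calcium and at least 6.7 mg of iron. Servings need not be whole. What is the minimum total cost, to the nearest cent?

At the optimum either one food covers both requirements or two foods hit both targets exactly; no other combination can be cheaper.
tempeh only: max(418/115, 6.7/1.6) = 4.188 servings → $5.86.
quinoa only: max(418/38, 6.7/2.4) = 11 servings → $17.05.
sweet potato only: max(418/54, 6.7/1.1) = 7.741 servings → $6.19.
orange only: max(418/48, 6.7/0.4) = 16.75 servings → $6.70.
tempeh + quinoa with both tight: 3.479 servings and 0.4726 servings → $5.60.
tempeh + sweet potato with both tight: 2.444 servings and 2.536 servings → $5.45.
tempeh + orange: intersection lies outside the first quadrant.
quinoa + sweet potato: intersection lies outside the first quadrant.
quinoa + orange with both tight: 1.544 servings and 7.486 servings → $5.39.
sweet potato + orange with both tight: 4.949 servings and 3.141 servings → $5.22.
So the least-cost plan costs $5.22.

$5.22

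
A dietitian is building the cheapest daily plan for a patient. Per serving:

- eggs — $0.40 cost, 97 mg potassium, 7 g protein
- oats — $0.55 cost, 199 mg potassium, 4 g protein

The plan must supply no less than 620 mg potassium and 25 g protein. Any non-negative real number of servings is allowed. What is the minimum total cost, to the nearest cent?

Check every corner: each single food scaled to meet both minima, and each pair solved so both constraints bind.
eggs only: max(620/97, 25/7) = 6.392 servings → $2.56.
oats only: max(620/199, 25/4) = 6.25 servings → $3.44.
eggs + oats with both tight: 2.483 servings and 1.905 servings → $2.04.
Cheapest feasible corner: $2.04.

$2.04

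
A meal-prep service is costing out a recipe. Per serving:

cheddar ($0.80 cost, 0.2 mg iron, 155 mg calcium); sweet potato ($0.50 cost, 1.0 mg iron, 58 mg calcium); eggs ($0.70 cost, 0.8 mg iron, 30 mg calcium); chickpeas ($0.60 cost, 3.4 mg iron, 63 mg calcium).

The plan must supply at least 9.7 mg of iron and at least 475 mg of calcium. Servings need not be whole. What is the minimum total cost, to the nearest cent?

The cheapest plan sits at a corner of the feasible region — with two constraints it uses at most two foods.
cheddar only: max(9.7/0.2, 475/155) = 48.5 servings → $38.80.
sweet potato only: max(9.7/1.0, 475/58) = 9.7 servings → $4.85.
eggs only: max(9.7/0.8, 475/30) = 15.83 servings → $11.08.
chickpeas only: max(9.7/3.4, 475/63) = 7.54 servings → $4.52.
cheddar + sweet potato with both targets exact would need a negative amount; discard.
cheddar + eggs with both tight: 0.7542 servings and 11.94 servings → $8.96.
cheddar + chickpeas with both tight: 1.952 servings and 2.738 servings → $3.20.
sweet potato + eggs with both tight: 5.427 servings and 5.341 servings → $6.45.
sweet potato + chickpeas with both tight: 7.481 servings and 0.6528 servings → $4.13.
eggs + chickpeas: intersection lies outside the first quadrant.
The minimum over all feasible corners is $3.20.

$3.20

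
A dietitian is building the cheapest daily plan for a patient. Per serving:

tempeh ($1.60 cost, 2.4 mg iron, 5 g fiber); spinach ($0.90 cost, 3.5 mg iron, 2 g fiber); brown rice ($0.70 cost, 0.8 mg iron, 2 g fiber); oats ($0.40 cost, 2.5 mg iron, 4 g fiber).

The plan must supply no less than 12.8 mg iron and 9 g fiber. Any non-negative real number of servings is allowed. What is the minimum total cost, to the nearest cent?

$2.05

At the optimum either one food covers both requirements or two foods hit both targets exactly; no other combination can be cheaper.
tempeh only: max(12.8/2.4, 9/5) = 5.333 servings → $8.53.
spinach only: max(12.8/3.5, 9/2) = 4.5 servings → $4.05.
brown rice only: max(12.8/0.8, 9/2) = 16 servings → $11.20.
oats only: max(12.8/2.5, 9/4) = 5.12 servings → $2.05.
tempeh + spinach with both tight: 0.4646 servings and 3.339 servings → $3.75.
tempeh + brown rice: intersection lies outside the first quadrant.
tempeh + oats with both targets exact would need a negative amount; discard.
spinach + brown rice with both tight: 3.407 servings and 1.093 servings → $3.83.
spinach + oats with both tight: 3.189 servings and 0.6556 servings → $3.13.
brown rice + oats with both targets exact would need a negative amount; discard.
So the least-cost plan costs $2.05.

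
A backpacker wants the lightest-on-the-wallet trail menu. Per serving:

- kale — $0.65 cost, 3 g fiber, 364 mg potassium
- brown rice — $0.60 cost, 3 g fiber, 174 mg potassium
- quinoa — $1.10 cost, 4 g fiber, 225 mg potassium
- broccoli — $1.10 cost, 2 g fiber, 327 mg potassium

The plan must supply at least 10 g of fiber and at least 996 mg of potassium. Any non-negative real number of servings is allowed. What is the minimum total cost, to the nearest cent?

$2.11

Two binding constraints pin down two serving amounts, so the optimal mix uses at most two foods. The candidates are each food alone (scaled to the tighter of fiber/potassium) and each pair with both constraints tight.
kale only: max(10/3, 996/364) = 3.333 servings → $2.17.
brown rice only: max(10/3, 996/174) = 5.724 servings → $3.43.
quinoa only: max(10/4, 996/225) = 4.427 servings → $4.87.
broccoli only: max(10/2, 996/327) = 5 servings → $5.50.
kale + brown rice with both tight: 2.189 servings and 1.144 servings → $2.11.
kale + quinoa with both tight: 2.22 servings and 0.8348 servings → $2.36.
kale + broccoli: intersection lies outside the first quadrant.
brown rice + quinoa with both targets exact would need a negative amount; discard.
brown rice + broccoli with both tight: 2.019 servings and 1.972 servings → $3.38.
quinoa + broccoli with both tight: 1.49 servings and 2.021 servings → $3.86.
The minimum over all feasible corners is $2.11.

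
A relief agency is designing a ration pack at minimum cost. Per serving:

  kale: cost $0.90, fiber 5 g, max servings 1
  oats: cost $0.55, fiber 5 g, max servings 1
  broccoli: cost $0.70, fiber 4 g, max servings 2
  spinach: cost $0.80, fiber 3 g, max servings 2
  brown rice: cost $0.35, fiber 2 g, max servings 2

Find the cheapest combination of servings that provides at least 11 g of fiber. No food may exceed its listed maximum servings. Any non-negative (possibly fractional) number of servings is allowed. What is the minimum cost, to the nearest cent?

Cost per g of fiber: oats $0.1100, broccoli $0.1750, brown rice $0.1750, kale $0.1800, spinach $0.2667.
Take 1 serving of oats: +5.0 g fiber for $0.55 (total $0.55, still need 6.0 g).
Take 1.5 servings of broccoli: +6.0 g fiber for $1.05 (total $1.60, still need 0.0 g).
Greedy by cheapest-per-g is optimal for a single linear constraint, so the minimum cost is $1.60.

$1.60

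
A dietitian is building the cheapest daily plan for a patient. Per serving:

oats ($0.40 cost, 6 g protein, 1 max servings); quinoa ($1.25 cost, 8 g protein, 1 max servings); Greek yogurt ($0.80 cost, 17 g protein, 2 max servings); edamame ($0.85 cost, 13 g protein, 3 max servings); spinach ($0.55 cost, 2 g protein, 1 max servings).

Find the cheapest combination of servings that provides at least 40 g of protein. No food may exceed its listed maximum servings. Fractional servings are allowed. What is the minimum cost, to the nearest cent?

$1.99

Cost per g of protein: Greek yogurt $0.0471, edamame $0.0654, oats $0.0667, quinoa $0.1562, spinach $0.2750.
Take 2 servings of Greek yogurt: +34.0 g protein for $1.60 (total $1.60, still need 6.0 g).
Take 0.4615 servings of edamame: +6.0 g protein for $0.39 (total $1.99, still need 0.0 g).
Filling from the cheapest source first is optimal under one linear minimum: $1.99.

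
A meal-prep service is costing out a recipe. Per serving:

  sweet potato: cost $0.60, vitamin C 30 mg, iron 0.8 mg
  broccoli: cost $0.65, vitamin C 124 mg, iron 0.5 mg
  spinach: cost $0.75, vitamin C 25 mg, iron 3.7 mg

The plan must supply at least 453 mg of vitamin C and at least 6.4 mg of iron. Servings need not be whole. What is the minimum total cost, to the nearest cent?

A basic optimal solution has at most two foods positive. Try each food alone and each pair with both targets met exactly.
sweet potato only: max(453/30, 6.4/0.8) = 15.1 servings → $9.06.
broccoli only: max(453/124, 6.4/0.5) = 12.8 servings → $8.32.
spinach only: max(453/25, 6.4/3.7) = 18.12 servings → $13.59.
sweet potato + broccoli with both tight: 6.735 servings and 2.024 servings → $5.36.
sweet potato + spinach: intersection lies outside the first quadrant.
broccoli + spinach with both tight: 3.397 servings and 1.271 servings → $3.16.
The minimum over all feasible corners is $3.16.

$3.16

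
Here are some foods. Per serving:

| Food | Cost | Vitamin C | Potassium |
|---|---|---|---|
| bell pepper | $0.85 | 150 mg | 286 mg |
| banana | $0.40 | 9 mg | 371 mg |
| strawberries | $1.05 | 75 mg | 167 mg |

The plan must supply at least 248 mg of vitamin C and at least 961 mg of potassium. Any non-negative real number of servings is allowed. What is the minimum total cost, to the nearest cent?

An LP optimum is at a vertex; with two nutrient constraints at most two foods are used. Check each candidate.
bell pepper only: max(248/150, 961/286) = 3.36 servings → $2.86.
banana only: max(248/9, 961/371) = 27.56 servings → $11.02.
strawberries only: max(248/75, 961/167) = 5.754 servings → $6.04.
bell pepper + banana with both tight: 1.571 servings and 1.38 servings → $1.89.
bell pepper + strawberries: intersection lies outside the first quadrant.
banana + strawberries with both tight: 1.165 servings and 3.167 servings → $3.79.
So the least-cost plan costs $1.89.

$1.89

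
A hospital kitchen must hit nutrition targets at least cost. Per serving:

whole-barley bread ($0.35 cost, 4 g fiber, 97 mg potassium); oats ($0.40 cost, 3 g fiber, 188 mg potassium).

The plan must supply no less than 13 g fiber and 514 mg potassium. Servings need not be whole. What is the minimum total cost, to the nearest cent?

Compare the cost at each extreme point of the feasible region.
whole-barley bread only: max(13/4, 514/97) = 5.299 servings → $1.85.
oats only: max(13/3, 514/188) = 4.333 servings → $1.73.
whole-barley bread + oats with both tight: 1.957 servings and 1.725 servings → $1.37.
Cheapest feasible corner: $1.37.

$1.37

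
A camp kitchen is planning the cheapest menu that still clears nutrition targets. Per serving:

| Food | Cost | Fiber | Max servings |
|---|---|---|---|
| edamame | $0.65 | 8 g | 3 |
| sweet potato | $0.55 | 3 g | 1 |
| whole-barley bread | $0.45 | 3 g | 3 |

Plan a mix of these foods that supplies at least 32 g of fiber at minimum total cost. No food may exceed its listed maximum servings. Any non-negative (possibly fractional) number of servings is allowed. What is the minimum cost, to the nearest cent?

Cost per g of fiber: edamame $0.0813, whole-barley bread $0.1500, sweet potato $0.1833.
Take 3 servings of edamame: +24.0 g fiber for $1.95 (total $1.95, still need 8.0 g).
Take 2.667 servings of whole-barley bread: +8.0 g fiber for $1.20 (total $3.15, still need 0.0 g).
Greedy by cheapest-per-g is optimal for a single linear constraint, so the minimum cost is $3.15.

$3.15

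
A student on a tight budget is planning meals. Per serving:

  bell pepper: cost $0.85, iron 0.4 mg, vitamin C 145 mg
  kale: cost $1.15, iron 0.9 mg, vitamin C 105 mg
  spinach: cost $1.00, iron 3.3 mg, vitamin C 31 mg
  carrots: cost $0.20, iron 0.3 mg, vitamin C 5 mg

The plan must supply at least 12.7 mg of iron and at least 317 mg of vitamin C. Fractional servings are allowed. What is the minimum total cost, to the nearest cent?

$4.87

For a min-cost LP with two ≥-constraints, a basic feasible solution has at most two positive variables.
bell pepper only: max(12.7/0.4, 317/145) = 31.75 servings → $26.99.
kale only: max(12.7/0.9, 317/105) = 14.11 servings → $16.23.
spinach only: max(12.7/3.3, 317/31) = 10.23 servings → $10.23.
carrots only: max(12.7/0.3, 317/5) = 63.4 servings → $12.68.
bell pepper + kale: intersection lies outside the first quadrant.
bell pepper + spinach with both tight: 1.4 servings and 3.679 servings → $4.87.
bell pepper + carrots with both tight: 0.7614 servings and 41.32 servings → $8.91.
kale + spinach with both tight: 2.048 servings and 3.29 servings → $5.64.
kale + carrots with both tight: 1.17 servings and 38.82 servings → $9.11.
spinach + carrots: the both-tight solution has a negative serving — not a feasible corner.
Cheapest feasible corner: $4.87.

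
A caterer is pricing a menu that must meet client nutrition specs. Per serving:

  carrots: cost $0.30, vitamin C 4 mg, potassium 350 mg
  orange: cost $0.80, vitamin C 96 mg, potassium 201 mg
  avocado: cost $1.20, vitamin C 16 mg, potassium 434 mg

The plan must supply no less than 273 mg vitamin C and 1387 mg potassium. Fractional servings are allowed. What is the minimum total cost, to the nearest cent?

carrots only: max(273/4, 1387/350) = 68.25 servings → $20.48.
orange only: max(273/96, 1387/201) = 6.9 servings → $5.52.
avocado only: max(273/16, 1387/434) = 17.06 servings → $20.48.
carrots + orange with both tight: 2.387 servings and 2.744 servings → $2.91.
carrots + avocado: intersection lies outside the first quadrant.
orange + avocado with both tight: 2.504 servings and 2.036 servings → $4.45.
So the least-cost plan costs $2.91.

$2.91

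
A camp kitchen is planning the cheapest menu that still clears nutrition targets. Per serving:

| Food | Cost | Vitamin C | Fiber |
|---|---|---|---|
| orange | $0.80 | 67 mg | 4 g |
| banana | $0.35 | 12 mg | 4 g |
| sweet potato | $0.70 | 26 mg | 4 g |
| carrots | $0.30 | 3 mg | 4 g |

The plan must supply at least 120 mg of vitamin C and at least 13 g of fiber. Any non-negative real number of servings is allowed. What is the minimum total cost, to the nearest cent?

Two binding constraints pin down two serving amounts, so the optimal mix uses at most two foods. The candidates are each food alone (scaled to the tighter of vitamin C/fiber) and each pair with both constraints tight.
orange only: max(120/67, 13/4) = 3.25 servings → $2.60.
banana only: max(120/12, 13/4) = 10 servings → $3.50.
sweet potato only: max(120/26, 13/4) = 4.615 servings → $3.23.
carrots only: max(120/3, 13/4) = 40 servings → $12.00.
orange + banana with both tight: 1.473 servings and 1.777 servings → $1.80.
orange + sweet potato with both tight: 0.8659 servings and 2.384 servings → $2.36.
orange + carrots with both tight: 1.723 servings and 1.527 servings → $1.84.
banana + sweet potato with both targets exact would need a negative amount; discard.
banana + carrots with both targets exact would need a negative amount; discard.
sweet potato + carrots with both targets exact would need a negative amount; discard.
The minimum over all feasible corners is $1.80.

$1.80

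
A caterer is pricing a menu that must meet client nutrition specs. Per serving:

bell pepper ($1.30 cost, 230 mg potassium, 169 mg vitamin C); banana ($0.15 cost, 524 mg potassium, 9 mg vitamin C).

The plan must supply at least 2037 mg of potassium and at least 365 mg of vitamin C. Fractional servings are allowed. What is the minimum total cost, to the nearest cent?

This is a tiny linear program; its minimum lies at a vertex of the feasible set. List the vertices and price them.
bell pepper only: max(2037/230, 365/169) = 8.857 servings → $11.51.
banana only: max(2037/524, 365/9) = 40.56 servings → $6.08.
bell pepper + banana with both tight: 1.999 servings and 3.01 servings → $3.05.
So the least-cost plan costs $3.05.

$3.05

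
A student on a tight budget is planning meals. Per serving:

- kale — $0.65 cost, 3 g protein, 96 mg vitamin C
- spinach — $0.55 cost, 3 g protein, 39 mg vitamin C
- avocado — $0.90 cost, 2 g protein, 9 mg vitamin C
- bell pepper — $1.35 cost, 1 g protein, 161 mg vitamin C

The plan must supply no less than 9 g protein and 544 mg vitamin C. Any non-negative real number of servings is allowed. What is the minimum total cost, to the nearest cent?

$3.68

Compare the cost at each extreme point of the feasible region.
kale only: max(9/3, 544/96) = 5.667 servings → $3.68.
spinach only: max(9/3, 544/39) = 13.95 servings → $7.67.
avocado only: max(9/2, 544/9) = 60.44 servings → $54.40.
bell pepper only: max(9/1, 544/161) = 9 servings → $12.15.
kale + spinach: the both-tight solution has a negative serving — not a feasible corner.
kale + avocado: the both-tight solution has a negative serving — not a feasible corner.
kale + bell pepper with both tight: 2.339 servings and 1.984 servings → $4.20.
spinach + avocado: the both-tight solution has a negative serving — not a feasible corner.
spinach + bell pepper with both tight: 2.038 servings and 2.885 servings → $5.02.
avocado + bell pepper with both tight: 2.891 servings and 3.217 servings → $6.95.
Cheapest feasible corner: $3.68.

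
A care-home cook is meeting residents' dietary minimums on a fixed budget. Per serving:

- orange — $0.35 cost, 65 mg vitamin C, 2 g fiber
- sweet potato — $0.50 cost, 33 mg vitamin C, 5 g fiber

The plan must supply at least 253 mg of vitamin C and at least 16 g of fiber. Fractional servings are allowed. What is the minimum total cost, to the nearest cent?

Two binding constraints pin down two serving amounts, so the optimal mix uses at most two foods. The candidates are each food alone (scaled to the tighter of vitamin C/fiber) and each pair with both constraints tight.
orange only: max(253/65, 16/2) = 8 servings → $2.80.
sweet potato only: max(253/33, 16/5) = 7.667 servings → $3.83.
orange + sweet potato with both tight: 2.846 servings and 2.062 servings → $2.03.
So the least-cost plan costs $2.03.

$2.03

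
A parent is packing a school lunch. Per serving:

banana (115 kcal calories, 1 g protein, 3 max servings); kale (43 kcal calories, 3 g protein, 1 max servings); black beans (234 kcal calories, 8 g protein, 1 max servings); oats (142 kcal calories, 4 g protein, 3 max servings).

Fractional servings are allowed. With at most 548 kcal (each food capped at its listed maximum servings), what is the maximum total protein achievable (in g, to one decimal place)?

Protein per kcal: kale 0.06977, black beans 0.03419, oats 0.02817, banana 0.008696.
Take 1 serving of kale: uses 43 kcal, +3.0 g protein (running total 3.0 g).
Take 1 serving of black beans: uses 234 kcal, +8.0 g protein (running total 11.0 g).
Take 1.908 servings of oats: uses 271 kcal, +7.6 g protein (running total 18.6 g).
Filling greedily by protein-per-kcal is optimal for one linear limit, giving 18.6 g.

18.6 g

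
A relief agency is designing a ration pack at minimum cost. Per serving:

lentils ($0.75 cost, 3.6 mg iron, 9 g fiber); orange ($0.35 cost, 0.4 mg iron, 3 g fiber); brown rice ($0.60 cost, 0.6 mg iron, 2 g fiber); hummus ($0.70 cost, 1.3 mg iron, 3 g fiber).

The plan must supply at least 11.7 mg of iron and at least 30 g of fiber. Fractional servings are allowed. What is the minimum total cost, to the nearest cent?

$2.50

Compare the cost at each extreme point of the feasible region.
lentils only: max(11.7/3.6, 30/9) = 3.333 servings → $2.50.
orange only: max(11.7/0.4, 30/3) = 29.25 servings → $10.24.
brown rice only: max(11.7/0.6, 30/2) = 19.5 servings → $11.70.
hummus only: max(11.7/1.3, 30/3) = 10 servings → $7.00.
lentils + orange with both tight: 3.208 servings and 0.375 servings → $2.54.
lentils + brown rice with both tight: 3 servings and 1.5 servings → $3.15.
lentils + hummus with both targets exact would need a negative amount; discard.
orange + brown rice with both targets exact would need a negative amount; discard.
orange + hummus with both tight: 1.444 servings and 8.556 servings → $6.49.
brown rice + hummus with both tight: 4.875 servings and 6.75 servings → $7.65.
The minimum over all feasible corners is $2.50.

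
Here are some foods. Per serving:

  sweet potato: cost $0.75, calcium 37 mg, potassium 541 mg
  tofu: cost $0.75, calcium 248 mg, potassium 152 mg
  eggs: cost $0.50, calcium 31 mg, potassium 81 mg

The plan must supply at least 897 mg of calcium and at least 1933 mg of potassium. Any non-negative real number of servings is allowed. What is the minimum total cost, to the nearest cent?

This is a tiny linear program; its minimum lies at a vertex of the feasible set. List the vertices and price them.
sweet potato only: max(897/37, 1933/541) = 24.24 servings → $18.18.
tofu only: max(897/248, 1933/152) = 12.72 servings → $9.54.
eggs only: max(897/31, 1933/81) = 28.94 servings → $14.47.
sweet potato + tofu with both tight: 2.669 servings and 3.219 servings → $4.42.
sweet potato + eggs: the both-tight solution has a negative serving — not a feasible corner.
tofu + eggs with both tight: 0.8282 servings and 22.31 servings → $11.78.
The minimum over all feasible corners is $4.42.

$4.42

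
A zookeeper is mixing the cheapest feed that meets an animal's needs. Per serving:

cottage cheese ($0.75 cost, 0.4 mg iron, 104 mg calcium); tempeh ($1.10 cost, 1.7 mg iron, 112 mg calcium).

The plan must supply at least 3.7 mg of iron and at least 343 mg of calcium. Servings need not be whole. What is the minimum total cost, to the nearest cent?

Minimising a linear cost over {iron ≥ 3.7, calcium ≥ 343, servings ≥ 0} — the optimum is at a vertex, using one or two foods.
cottage cheese only: max(3.7/0.4, 343/104) = 9.25 servings → $6.94.
tempeh only: max(3.7/1.7, 343/112) = 3.062 servings → $3.37.
cottage cheese + tempeh with both tight: 1.278 servings and 1.876 servings → $3.02.
So the least-cost plan costs $3.02.

$3.02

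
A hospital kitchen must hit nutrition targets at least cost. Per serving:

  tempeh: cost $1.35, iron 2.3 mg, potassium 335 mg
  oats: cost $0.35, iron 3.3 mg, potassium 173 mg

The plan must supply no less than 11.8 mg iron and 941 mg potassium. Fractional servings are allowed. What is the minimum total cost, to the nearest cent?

$1.90

For a min-cost LP with two ≥-constraints, a basic feasible solution has at most two positive variables.
tempeh only: max(11.8/2.3, 941/335) = 5.13 servings → $6.93.
oats only: max(11.8/3.3, 941/173) = 5.439 servings → $1.90.
tempeh + oats with both tight: 1.504 servings and 2.528 servings → $2.91.
Cheapest feasible corner: $1.90.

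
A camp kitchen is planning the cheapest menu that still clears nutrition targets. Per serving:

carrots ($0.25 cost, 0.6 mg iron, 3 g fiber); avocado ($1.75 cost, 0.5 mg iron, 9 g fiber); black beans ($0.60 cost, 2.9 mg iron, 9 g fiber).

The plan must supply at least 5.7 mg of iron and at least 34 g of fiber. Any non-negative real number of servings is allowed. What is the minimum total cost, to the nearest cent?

A basic optimal solution has at most two foods positive. Try each food alone and each pair with both targets met exactly.
carrots only: max(5.7/0.6, 34/3) = 11.33 servings → $2.83.
avocado only: max(5.7/0.5, 34/9) = 11.4 servings → $19.95.
black beans only: max(5.7/2.9, 34/9) = 3.778 servings → $2.27.
carrots + avocado with both tight: 8.795 servings and 0.8462 servings → $3.68.
carrots + black beans: intersection lies outside the first quadrant.
avocado + black beans with both tight: 2.19 servings and 1.588 servings → $4.78.
Cheapest feasible corner: $2.27.

$2.27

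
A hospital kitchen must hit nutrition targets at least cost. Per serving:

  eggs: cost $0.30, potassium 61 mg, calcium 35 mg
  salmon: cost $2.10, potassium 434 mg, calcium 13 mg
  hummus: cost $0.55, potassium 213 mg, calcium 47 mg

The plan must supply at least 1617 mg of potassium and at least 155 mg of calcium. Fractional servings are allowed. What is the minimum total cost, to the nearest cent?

$4.18

Two binding constraints pin down two serving amounts, so the optimal mix uses at most two foods. The candidates are each food alone (scaled to the tighter of potassium/calcium) and each pair with both constraints tight.
eggs only: max(1617/61, 155/35) = 26.51 servings → $7.95.
salmon only: max(1617/434, 155/13) = 11.92 servings → $25.04.
hummus only: max(1617/213, 155/47) = 7.592 servings → $4.18.
eggs + salmon with both tight: 3.212 servings and 3.274 servings → $7.84.
eggs + hummus: intersection lies outside the first quadrant.
salmon + hummus with both tight: 2.438 servings and 2.623 servings → $6.56.
So the least-cost plan costs $4.18.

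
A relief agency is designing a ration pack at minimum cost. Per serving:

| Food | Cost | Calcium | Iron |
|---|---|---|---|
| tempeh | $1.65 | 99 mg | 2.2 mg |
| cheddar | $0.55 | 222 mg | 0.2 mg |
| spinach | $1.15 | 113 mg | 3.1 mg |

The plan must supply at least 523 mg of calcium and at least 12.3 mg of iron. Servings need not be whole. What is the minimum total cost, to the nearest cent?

$4.73

An LP optimum is at a vertex; with two nutrient constraints at most two foods are used. Check each candidate.
tempeh only: max(523/99, 12.3/2.2) = 5.591 servings → $9.22.
cheddar only: max(523/222, 12.3/0.2) = 61.5 servings → $33.83.
spinach only: max(523/113, 12.3/3.1) = 4.628 servings → $5.32.
tempeh + cheddar: intersection lies outside the first quadrant.
tempeh + spinach with both tight: 3.969 servings and 1.151 servings → $7.87.
cheddar + spinach with both tight: 0.3477 servings and 3.945 servings → $4.73.
The minimum over all feasible corners is $4.73.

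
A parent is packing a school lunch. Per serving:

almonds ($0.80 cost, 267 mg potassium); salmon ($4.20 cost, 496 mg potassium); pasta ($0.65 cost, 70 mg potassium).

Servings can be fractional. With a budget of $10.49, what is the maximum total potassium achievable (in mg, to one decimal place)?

3501.0 mg

Potassium per dollar: almonds 333.8, salmon 118.1, pasta 107.7.
With no serving limits, spend the whole cost allowance on almonds: $10.49 / $0.80 × 267 mg = 3501.0 mg.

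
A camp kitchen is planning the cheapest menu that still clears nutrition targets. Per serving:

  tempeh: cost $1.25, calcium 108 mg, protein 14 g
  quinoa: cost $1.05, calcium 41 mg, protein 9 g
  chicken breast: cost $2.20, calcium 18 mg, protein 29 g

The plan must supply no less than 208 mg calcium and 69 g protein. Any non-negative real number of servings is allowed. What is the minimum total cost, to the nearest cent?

An LP optimum is at a vertex; with two nutrient constraints at most two foods are used. Check each candidate.
tempeh only: max(208/108, 69/14) = 4.929 servings → $6.16.
quinoa only: max(208/41, 69/9) = 7.667 servings → $8.05.
chicken breast only: max(208/18, 69/29) = 11.56 servings → $25.42.
tempeh + quinoa: the both-tight solution has a negative serving — not a feasible corner.
tempeh + chicken breast with both tight: 1.663 servings and 1.576 servings → $5.55.
quinoa + chicken breast with both tight: 4.664 servings and 0.9318 servings → $6.95.
So the least-cost plan costs $5.55.

$5.55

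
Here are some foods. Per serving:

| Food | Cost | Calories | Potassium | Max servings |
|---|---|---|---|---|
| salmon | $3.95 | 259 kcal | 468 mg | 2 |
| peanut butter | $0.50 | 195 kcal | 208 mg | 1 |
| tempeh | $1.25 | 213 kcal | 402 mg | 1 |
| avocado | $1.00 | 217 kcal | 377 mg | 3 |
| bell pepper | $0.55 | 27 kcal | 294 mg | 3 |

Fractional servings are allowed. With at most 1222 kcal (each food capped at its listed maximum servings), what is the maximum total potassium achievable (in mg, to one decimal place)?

2932.3 mg

Potassium per kcal: bell pepper 10.89, tempeh 1.887, salmon 1.807, avocado 1.737, peanut butter 1.067.
Take 3 servings of bell pepper: uses 81 kcal, +882.0 mg potassium (running total 882.0 mg).
Take 1 serving of tempeh: uses 213 kcal, +402.0 mg potassium (running total 1284.0 mg).
Take 2 servings of salmon: uses 518 kcal, +936.0 mg potassium (running total 2220.0 mg).
Take 1.889 servings of avocado: uses 410 kcal, +712.3 mg potassium (running total 2932.3 mg).
Filling greedily by potassium-per-kcal is optimal for one linear limit, giving 2932.3 mg.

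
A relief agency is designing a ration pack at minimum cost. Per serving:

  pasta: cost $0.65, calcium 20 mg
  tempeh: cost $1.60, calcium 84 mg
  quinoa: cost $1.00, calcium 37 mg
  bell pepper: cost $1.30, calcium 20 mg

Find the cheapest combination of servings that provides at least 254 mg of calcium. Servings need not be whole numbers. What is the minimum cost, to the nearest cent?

$4.84

Cost per mg of calcium: tempeh $0.0190, quinoa $0.0270, pasta $0.0325, bell pepper $0.0650.
With no serving limits, use only tempeh: 254 mg / 84 mg = 3.024 servings × $1.60 = $4.84.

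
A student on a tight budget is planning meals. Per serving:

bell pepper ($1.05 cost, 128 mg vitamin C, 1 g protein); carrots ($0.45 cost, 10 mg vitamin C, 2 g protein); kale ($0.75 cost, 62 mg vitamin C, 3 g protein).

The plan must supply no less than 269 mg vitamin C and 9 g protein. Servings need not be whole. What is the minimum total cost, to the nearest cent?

$2.87

bell pepper only: max(269/128, 9/1) = 9 servings → $9.45.
carrots only: max(269/10, 9/2) = 26.9 servings → $12.11.
kale only: max(269/62, 9/3) = 4.339 servings → $3.25.
bell pepper + carrots with both tight: 1.821 servings and 3.589 servings → $3.53.
bell pepper + kale with both tight: 0.7733 servings and 2.742 servings → $2.87.
carrots + kale with both targets exact would need a negative amount; discard.
Cheapest feasible corner: $2.87.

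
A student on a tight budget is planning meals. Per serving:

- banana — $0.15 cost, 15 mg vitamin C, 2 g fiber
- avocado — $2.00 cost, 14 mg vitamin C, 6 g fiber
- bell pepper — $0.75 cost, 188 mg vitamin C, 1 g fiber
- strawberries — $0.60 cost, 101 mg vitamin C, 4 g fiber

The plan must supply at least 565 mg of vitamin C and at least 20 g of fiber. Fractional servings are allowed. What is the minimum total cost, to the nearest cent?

The cheapest plan sits at a corner of the feasible region — with two constraints it uses at most two foods.
banana only: max(565/15, 20/2) = 37.67 servings → $5.65.
avocado only: max(565/14, 20/6) = 40.36 servings → $80.71.
bell pepper only: max(565/188, 20/1) = 20 servings → $15.00.
strawberries only: max(565/101, 20/4) = 5.594 servings → $3.36.
banana + avocado: the both-tight solution has a negative serving — not a feasible corner.
banana + bell pepper with both tight: 8.85 servings and 2.299 servings → $3.05.
banana + strawberries: the both-tight solution has a negative serving — not a feasible corner.
avocado + bell pepper with both tight: 2.868 servings and 2.792 servings → $7.83.
avocado + strawberries: the both-tight solution has a negative serving — not a feasible corner.
bell pepper + strawberries with both tight: 0.3687 servings and 4.908 servings → $3.22.
Cheapest feasible corner: $3.05.

$3.05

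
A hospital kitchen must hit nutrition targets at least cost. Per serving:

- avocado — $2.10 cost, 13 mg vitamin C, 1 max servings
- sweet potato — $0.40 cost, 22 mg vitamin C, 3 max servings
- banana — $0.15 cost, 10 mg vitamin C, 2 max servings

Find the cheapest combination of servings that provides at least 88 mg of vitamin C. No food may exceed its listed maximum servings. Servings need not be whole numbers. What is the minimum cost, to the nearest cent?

$1.82

Cost per mg of vitamin C: banana $0.0150, sweet potato $0.0182, avocado $0.1615.
Take 2 servings of banana: +20.0 mg vitamin C for $0.30 (total $0.30, still need 68.0 mg).
Take 3 servings of sweet potato: +66.0 mg vitamin C for $1.20 (total $1.50, still need 2.0 mg).
Take 0.1538 servings of avocado: +2.0 mg vitamin C for $0.32 (total $1.82, still need 0.0 mg).
Greedy by cheapest-per-mg is optimal for a single linear constraint, so the minimum cost is $1.82.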